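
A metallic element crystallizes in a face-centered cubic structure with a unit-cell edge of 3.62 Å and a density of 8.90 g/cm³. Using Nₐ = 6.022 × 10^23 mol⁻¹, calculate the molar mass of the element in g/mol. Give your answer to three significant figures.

63.6 g/mol

An FCC cell has Z = 4 atoms; a = 3.620 × 10^-8 cm.
M = ρ·N_A·a³/Z = 8.90 × 6.022 × 10²³ × 4.744 × 10^-23 / 4 = 63.6 g/mol.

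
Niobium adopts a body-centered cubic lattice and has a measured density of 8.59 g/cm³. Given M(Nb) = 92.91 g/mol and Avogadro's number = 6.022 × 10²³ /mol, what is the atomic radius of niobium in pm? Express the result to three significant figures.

For a BCC cell (Z = 2), a³ = Z·M/(N_A·ρ) = 2 × 92.91 / (6.022 × 10²³ × 8.590) = 3.592 × 10^-23 cm³, so a = 3.300 × 10^-8 cm = 330.0 pm.
Atoms touch along the body diagonal, so √3·a = 4r, so r = 0.4330 × a = 143 pm.

143 pm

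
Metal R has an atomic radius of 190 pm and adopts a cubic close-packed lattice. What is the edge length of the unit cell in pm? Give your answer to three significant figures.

In an FCC lattice, atoms touch along the face diagonal, so √2·a = 4r.
a = 4r/√2 = 4 × 190 / 1.4142 = 537 pm.

537 pm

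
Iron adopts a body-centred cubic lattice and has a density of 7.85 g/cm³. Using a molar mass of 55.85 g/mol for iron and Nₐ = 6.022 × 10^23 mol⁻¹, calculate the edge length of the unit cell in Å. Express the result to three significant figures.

With Z = 2 atoms per BCC cell, a³ = Z·M/(N_A·ρ) = 2 × 55.85 / (6.022 × 10²³ × 7.850 g/cm³) = 2.363 × 10^-23 cm³.
a = (2.363 × 10^-23)^(1/3) = 2.870 × 10^-8 cm = 2.87 Å.

2.87 Å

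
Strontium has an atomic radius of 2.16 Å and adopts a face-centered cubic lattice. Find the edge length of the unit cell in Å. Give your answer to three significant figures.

6.11 Å

In an FCC lattice, atoms touch along the face diagonal, so √2·a = 4r.
a = 4r/√2 = 4 × 2.16 / 1.4142 = 6.11 Å.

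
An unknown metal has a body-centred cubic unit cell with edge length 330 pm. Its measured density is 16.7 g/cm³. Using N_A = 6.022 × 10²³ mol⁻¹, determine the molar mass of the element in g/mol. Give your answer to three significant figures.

A BCC cell has Z = 2 atoms; a = 3.300 × 10^-8 cm.
M = ρ·N_A·a³/Z = 16.7 × 6.022 × 10²³ × 3.594 × 10^-23 / 2 = 181 g/mol.

181 g/mol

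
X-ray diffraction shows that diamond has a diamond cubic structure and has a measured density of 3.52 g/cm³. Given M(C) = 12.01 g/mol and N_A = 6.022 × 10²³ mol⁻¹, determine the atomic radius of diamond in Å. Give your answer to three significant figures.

For a diamond cubic cell (Z = 8), a³ = Z·M/(N_A·ρ) = 8 × 12.01 / (6.022 × 10²³ × 3.520) = 4.533 × 10^-23 cm³, so a = 3.565 × 10^-8 cm = 3.565 Å.
Nearest neighbors lie along the body diagonal with √3·a = 8r, so r = 0.2165 × a = 0.772 Å.

0.772 Å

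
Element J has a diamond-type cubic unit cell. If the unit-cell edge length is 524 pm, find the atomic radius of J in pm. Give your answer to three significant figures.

In a diamond cubic lattice, nearest neighbors lie along the body diagonal with √3·a = 8r.
r = √3·a/8 = 1.7321 × 524 / 8 = 113 pm.

113 pm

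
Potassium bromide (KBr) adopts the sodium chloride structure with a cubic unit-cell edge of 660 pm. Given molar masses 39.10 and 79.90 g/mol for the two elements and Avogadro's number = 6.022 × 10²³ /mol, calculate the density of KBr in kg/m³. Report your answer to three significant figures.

2750 kg/m³

The sodium chloride structure contains Z = 4 formula units per cell; M(KBr) = 39.10 + 79.90 = 119.0 g/mol.
a³ = (6.600 × 10^-8 cm)³ = 2.875 × 10^-22 cm³.
ρ = 4 × 119.0 / (6.022 × 10²³ × 2.875 × 10^-22) = 2.749 g/cm³ = 2750 kg/m³.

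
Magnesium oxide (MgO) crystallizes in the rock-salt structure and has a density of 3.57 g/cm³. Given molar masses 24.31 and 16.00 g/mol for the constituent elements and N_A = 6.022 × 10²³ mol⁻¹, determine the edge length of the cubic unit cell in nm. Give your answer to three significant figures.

M(MgO) = 40.31 g/mol; Z = 4 formula units per cell.
a³ = Z·M/(N_A·ρ) = 4 × 40.31 / (6.022 × 10²³ × 3.57) = 7.500 × 10^-23 cm³, so a = 4.217 × 10^-8 cm = 0.422 nm.

0.422 nm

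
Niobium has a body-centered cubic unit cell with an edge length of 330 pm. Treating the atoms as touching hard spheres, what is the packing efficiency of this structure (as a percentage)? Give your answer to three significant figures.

In a BCC lattice atoms touch along the body diagonal, so √3·a = 4r, so r = 0.4330a = 142.9 pm.
Packing fraction = Z·(4/3)πr³ / a³ = 2 × (4/3)π × (142.9)³ / (330)³ = 0.6802 = 68.0%.

68.0%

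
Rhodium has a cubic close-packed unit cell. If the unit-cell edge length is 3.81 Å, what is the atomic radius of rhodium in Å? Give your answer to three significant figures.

1.35 Å

In an FCC lattice, atoms touch along the face diagonal, so √2·a = 4r.
r = √2·a/4 = 1.4142 × 3.81 / 4 = 1.35 Å.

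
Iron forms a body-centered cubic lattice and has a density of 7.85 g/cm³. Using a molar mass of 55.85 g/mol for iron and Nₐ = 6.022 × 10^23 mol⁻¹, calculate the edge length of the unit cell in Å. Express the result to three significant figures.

With Z = 2 atoms per BCC cell, a³ = Z·M/(N_A·ρ) = 2 × 55.85 / (6.022 × 10²³ × 7.850 g/cm³) = 2.363 × 10^-23 cm³.
a = (2.363 × 10^-23)^(1/3) = 2.870 × 10^-8 cm = 2.87 Å.

2.87 Å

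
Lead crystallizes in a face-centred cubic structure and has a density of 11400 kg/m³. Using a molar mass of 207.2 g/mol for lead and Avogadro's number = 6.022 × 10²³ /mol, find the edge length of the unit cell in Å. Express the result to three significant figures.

4.94 Å

With Z = 4 atoms per FCC cell, a³ = Z·M/(N_A·ρ) = 4 × 207.2 / (6.022 × 10²³ × 11.40 g/cm³) = 1.207 × 10^-22 cm³.
a = (1.207 × 10^-22)^(1/3) = 4.942 × 10^-8 cm = 4.94 Å.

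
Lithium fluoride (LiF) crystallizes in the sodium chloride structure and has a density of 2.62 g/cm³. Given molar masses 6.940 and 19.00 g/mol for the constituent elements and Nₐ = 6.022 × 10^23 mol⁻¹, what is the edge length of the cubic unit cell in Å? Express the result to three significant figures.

4.04 Å

M(LiF) = 25.94 g/mol; Z = 4 formula units per cell.
a³ = Z·M/(N_A·ρ) = 4 × 25.94 / (6.022 × 10²³ × 2.62) = 6.576 × 10^-23 cm³, so a = 4.036 × 10^-8 cm = 4.04 Å.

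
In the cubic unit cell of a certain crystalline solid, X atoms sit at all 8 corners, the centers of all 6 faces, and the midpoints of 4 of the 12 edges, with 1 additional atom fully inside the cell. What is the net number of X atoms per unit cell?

6

Corner atoms are shared by 8 cells (1/8 each), face atoms by 2 (1/2 each), edge atoms by 4 (1/4 each), interior atoms are unshared.
Net atoms = 8 × 1/8 + 6 × 1/2 + 4 × 1/4 + 1 = 1 + 3 + 1 + 1 = 6.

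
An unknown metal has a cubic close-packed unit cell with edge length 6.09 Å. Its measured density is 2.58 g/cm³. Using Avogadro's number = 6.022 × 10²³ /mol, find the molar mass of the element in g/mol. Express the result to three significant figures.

87.7 g/mol

An FCC cell has Z = 4 atoms; a = 6.090 × 10^-8 cm.
M = ρ·N_A·a³/Z = 2.58 × 6.022 × 10²³ × 2.259 × 10^-22 / 4 = 87.7 g/mol.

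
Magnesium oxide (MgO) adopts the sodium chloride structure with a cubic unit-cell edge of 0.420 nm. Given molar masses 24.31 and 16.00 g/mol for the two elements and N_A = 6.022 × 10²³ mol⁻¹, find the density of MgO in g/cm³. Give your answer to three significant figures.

The sodium chloride structure contains Z = 4 formula units per cell; M(MgO) = 24.31 + 16.00 = 40.31 g/mol.
a³ = (4.200 × 10^-8 cm)³ = 7.409 × 10^-23 cm³.
ρ = 4 × 40.31 / (6.022 × 10²³ × 7.409 × 10^-23) = 3.614 g/cm³.

3.61 g/cm³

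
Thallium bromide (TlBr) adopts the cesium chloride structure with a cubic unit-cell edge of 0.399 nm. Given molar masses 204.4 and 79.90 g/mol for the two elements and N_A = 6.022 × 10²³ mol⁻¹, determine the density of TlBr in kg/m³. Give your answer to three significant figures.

The cesium chloride structure contains Z = 1 formula unit per cell; M(TlBr) = 204.4 + 79.90 = 284.3 g/mol.
a³ = (3.990 × 10^-8 cm)³ = 6.352 × 10^-23 cm³.
ρ = 1 × 284.3 / (6.022 × 10²³ × 6.352 × 10^-23) = 7.432 g/cm³ = 7430 kg/m³.

7430 kg/m³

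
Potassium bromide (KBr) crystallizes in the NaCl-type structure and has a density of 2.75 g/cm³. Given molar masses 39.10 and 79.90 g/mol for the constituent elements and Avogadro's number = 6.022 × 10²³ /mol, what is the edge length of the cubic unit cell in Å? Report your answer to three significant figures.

M(KBr) = 119.0 g/mol; Z = 4 formula units per cell.
a³ = Z·M/(N_A·ρ) = 4 × 119.0 / (6.022 × 10²³ × 2.75) = 2.874 × 10^-22 cm³, so a = 6.600 × 10^-8 cm = 6.60 Å.

6.60 Å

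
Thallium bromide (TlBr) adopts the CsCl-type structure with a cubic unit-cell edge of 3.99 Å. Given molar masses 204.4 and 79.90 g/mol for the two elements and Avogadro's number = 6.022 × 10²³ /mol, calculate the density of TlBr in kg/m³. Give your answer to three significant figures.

7430 kg/m³

The CsCl-type structure contains Z = 1 formula unit per cell; M(TlBr) = 204.4 + 79.90 = 284.3 g/mol.
a³ = (3.990 × 10^-8 cm)³ = 6.352 × 10^-23 cm³.
ρ = 1 × 284.3 / (6.022 × 10²³ × 6.352 × 10^-23) = 7.432 g/cm³ = 7430 kg/m³.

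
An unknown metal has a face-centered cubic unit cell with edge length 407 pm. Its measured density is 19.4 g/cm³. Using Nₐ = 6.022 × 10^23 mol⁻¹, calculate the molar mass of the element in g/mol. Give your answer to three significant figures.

197 g/mol

An FCC cell has Z = 4 atoms; a = 4.070 × 10^-8 cm.
M = ρ·N_A·a³/Z = 19.4 × 6.022 × 10²³ × 6.742 × 10^-23 / 4 = 197 g/mol.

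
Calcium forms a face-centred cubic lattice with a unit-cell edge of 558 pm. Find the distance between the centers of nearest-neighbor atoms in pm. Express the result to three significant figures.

In an FCC structure, atoms touch along the face diagonal, so √2·a = 4r; the nearest-neighbor distance equals 2r = 0.7071·a.
d = 0.7071 × 558 = 395 pm.

395 pm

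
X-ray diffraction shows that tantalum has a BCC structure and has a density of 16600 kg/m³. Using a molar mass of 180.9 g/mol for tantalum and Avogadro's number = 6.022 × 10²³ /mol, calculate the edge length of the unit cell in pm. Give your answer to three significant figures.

331 pm

With Z = 2 atoms per BCC cell, a³ = Z·M/(N_A·ρ) = 2 × 180.9 / (6.022 × 10²³ × 16.60 g/cm³) = 3.619 × 10^-23 cm³.
a = (3.619 × 10^-23)^(1/3) = 3.308 × 10^-8 cm = 331 pm.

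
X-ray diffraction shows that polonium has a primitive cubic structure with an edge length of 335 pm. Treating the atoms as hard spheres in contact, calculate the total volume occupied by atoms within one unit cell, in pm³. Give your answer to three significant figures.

1.97 × 10^7 pm³

In a simple cubic lattice atoms touch along the cell edge, so a = 2r, so r = 0.5000a = 167.5 pm.
V_atoms = Z × (4/3)πr³ = 1 × (4/3)π × (167.5)³ = 1.97 × 10^7 pm³.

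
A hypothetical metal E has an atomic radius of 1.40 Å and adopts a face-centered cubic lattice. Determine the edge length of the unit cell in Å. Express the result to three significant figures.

3.96 Å

In an FCC lattice, atoms touch along the face diagonal, so √2·a = 4r.
a = 4r/√2 = 4 × 1.40 / 1.4142 = 3.96 Å.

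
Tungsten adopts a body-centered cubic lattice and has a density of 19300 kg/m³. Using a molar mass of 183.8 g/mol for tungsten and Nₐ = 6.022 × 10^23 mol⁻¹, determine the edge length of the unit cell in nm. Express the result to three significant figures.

With Z = 2 atoms per BCC cell, a³ = Z·M/(N_A·ρ) = 2 × 183.8 / (6.022 × 10²³ × 19.30 g/cm³) = 3.163 × 10^-23 cm³.
a = (3.163 × 10^-23)^(1/3) = 3.162 × 10^-8 cm = 0.316 nm.

0.316 nm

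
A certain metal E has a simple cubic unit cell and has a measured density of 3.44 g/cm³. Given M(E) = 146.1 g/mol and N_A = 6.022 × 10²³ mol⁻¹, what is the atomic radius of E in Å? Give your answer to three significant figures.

For a simple cubic cell (Z = 1), a³ = Z·M/(N_A·ρ) = 1 × 146.1 / (6.022 × 10²³ × 3.440) = 7.053 × 10^-23 cm³, so a = 4.132 × 10^-8 cm = 4.132 Å.
Atoms touch along the cell edge, so a = 2r, so r = 0.5000 × a = 2.07 Å.

2.07 Å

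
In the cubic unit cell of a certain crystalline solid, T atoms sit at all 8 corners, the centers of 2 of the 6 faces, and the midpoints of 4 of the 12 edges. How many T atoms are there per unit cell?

3

Corner atoms are shared by 8 cells (1/8 each), face atoms by 2 (1/2 each), edge atoms by 4 (1/4 each).
Net atoms = 8 × 1/8 + 2 × 1/2 + 4 × 1/4 = 1 + 1 + 1 = 3.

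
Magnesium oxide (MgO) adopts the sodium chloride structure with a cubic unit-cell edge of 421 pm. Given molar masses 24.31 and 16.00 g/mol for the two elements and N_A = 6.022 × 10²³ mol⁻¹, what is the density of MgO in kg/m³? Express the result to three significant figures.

The sodium chloride structure contains Z = 4 formula units per cell; M(MgO) = 24.31 + 16.00 = 40.31 g/mol.
a³ = (4.210 × 10^-8 cm)³ = 7.462 × 10^-23 cm³.
ρ = 4 × 40.31 / (6.022 × 10²³ × 7.462 × 10^-23) = 3.588 g/cm³ = 3590 kg/m³.

3590 kg/m³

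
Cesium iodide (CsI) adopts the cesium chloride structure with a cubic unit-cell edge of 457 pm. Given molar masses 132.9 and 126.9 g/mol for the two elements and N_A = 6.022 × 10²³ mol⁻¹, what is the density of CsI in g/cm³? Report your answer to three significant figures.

4.52 g/cm³

The cesium chloride structure contains Z = 1 formula unit per cell; M(CsI) = 132.9 + 126.9 = 259.8 g/mol.
a³ = (4.570 × 10^-8 cm)³ = 9.544 × 10^-23 cm³.
ρ = 1 × 259.8 / (6.022 × 10²³ × 9.544 × 10^-23) = 4.520 g/cm³.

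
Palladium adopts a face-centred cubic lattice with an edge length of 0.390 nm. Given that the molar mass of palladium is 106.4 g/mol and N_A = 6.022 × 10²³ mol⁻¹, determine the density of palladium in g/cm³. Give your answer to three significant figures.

An FCC unit cell contains Z = 4 atoms.
Cell volume: a³ = (0.390 nm)³ = (3.900 × 10^-8 cm)³ = 5.932 × 10^-23 cm³.
ρ = Z·M/(N_A·a³) = 4 × 106.4 / (6.022 × 10²³ × 5.932 × 10^-23) = 11.91 g/cm³.

11.9 g/cm³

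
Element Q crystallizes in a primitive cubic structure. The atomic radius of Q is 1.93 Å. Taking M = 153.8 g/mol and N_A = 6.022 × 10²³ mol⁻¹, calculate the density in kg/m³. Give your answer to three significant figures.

In a simple cubic lattice, atoms touch along the cell edge, so a = 2r, giving a = 3.860 Å = 3.860 × 10^-8 cm.
With Z = 1, ρ = Z·M/(N_A·a³) = 1 × 153.8 / (6.022 × 10²³ × 5.751 × 10^-23) = 4.441 g/cm³ = 4440 kg/m³.

4440 kg/m³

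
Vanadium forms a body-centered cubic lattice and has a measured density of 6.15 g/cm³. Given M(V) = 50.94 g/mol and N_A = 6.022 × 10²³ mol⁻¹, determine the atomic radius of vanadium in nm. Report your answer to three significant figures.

0.131 nm

For a BCC cell (Z = 2), a³ = Z·M/(N_A·ρ) = 2 × 50.94 / (6.022 × 10²³ × 6.150) = 2.751 × 10^-23 cm³, so a = 3.019 × 10^-8 cm = 0.3019 nm.
Atoms touch along the body diagonal, so √3·a = 4r, so r = 0.4330 × a = 0.131 nm.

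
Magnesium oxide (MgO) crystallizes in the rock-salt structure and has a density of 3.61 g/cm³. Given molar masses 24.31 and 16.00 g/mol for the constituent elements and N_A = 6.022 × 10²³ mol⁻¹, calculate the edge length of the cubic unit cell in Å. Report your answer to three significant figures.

4.20 Å

M(MgO) = 40.31 g/mol; Z = 4 formula units per cell.
a³ = Z·M/(N_A·ρ) = 4 × 40.31 / (6.022 × 10²³ × 3.61) = 7.417 × 10^-23 cm³, so a = 4.202 × 10^-8 cm = 4.20 Å.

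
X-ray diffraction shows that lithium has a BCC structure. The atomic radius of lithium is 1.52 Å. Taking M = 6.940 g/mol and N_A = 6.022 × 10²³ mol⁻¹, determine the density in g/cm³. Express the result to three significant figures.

0.533 g/cm³

In a BCC lattice, atoms touch along the body diagonal, so √3·a = 4r, giving a = 3.510 Å = 3.510 × 10^-8 cm.
With Z = 2, ρ = Z·M/(N_A·a³) = 2 × 6.940 / (6.022 × 10²³ × 4.325 × 10^-23) = 0.5329 g/cm³.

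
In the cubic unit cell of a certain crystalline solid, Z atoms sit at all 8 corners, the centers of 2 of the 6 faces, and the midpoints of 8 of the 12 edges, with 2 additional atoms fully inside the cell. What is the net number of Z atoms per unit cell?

Corner atoms are shared by 8 cells (1/8 each), face atoms by 2 (1/2 each), edge atoms by 4 (1/4 each), interior atoms are unshared.
Net atoms = 8 × 1/8 + 2 × 1/2 + 8 × 1/4 + 2 = 1 + 1 + 2 + 2 = 6.

6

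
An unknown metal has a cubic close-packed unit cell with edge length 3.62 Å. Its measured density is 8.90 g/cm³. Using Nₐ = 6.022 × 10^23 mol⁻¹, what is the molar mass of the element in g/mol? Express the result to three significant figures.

An FCC cell has Z = 4 atoms; a = 3.620 × 10^-8 cm.
M = ρ·N_A·a³/Z = 8.90 × 6.022 × 10²³ × 4.744 × 10^-23 / 4 = 63.6 g/mol.

63.6 g/mol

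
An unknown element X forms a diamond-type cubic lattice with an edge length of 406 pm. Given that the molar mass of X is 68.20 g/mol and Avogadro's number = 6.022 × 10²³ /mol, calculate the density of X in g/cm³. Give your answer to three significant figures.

13.5 g/cm³

A diamond cubic unit cell contains Z = 8 atoms.
Cell volume: a³ = (406 pm)³ = (4.060 × 10^-8 cm)³ = 6.692 × 10^-23 cm³.
ρ = Z·M/(N_A·a³) = 8 × 68.20 / (6.022 × 10²³ × 6.692 × 10^-23) = 13.54 g/cm³.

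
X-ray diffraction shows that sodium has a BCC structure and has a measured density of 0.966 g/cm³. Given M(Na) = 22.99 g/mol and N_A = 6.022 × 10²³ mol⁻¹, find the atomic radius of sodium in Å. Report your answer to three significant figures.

For a BCC cell (Z = 2), a³ = Z·M/(N_A·ρ) = 2 × 22.99 / (6.022 × 10²³ × 0.9660) = 7.904 × 10^-23 cm³, so a = 4.292 × 10^-8 cm = 4.292 Å.
Atoms touch along the body diagonal, so √3·a = 4r, so r = 0.4330 × a = 1.86 Å.

1.86 Å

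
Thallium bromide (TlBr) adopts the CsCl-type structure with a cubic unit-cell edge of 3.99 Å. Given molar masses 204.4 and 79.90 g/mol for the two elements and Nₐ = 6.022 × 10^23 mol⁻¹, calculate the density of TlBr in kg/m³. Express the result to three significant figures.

7430 kg/m³

The CsCl-type structure contains Z = 1 formula unit per cell; M(TlBr) = 204.4 + 79.90 = 284.3 g/mol.
a³ = (3.990 × 10^-8 cm)³ = 6.352 × 10^-23 cm³.
ρ = 1 × 284.3 / (6.022 × 10²³ × 6.352 × 10^-23) = 7.432 g/cm³ = 7430 kg/m³.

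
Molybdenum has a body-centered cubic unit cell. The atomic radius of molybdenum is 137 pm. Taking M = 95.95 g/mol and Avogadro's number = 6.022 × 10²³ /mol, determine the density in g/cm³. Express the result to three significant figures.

In a BCC lattice, atoms touch along the body diagonal, so √3·a = 4r, giving a = 316.4 pm = 3.164 × 10^-8 cm.
With Z = 2, ρ = Z·M/(N_A·a³) = 2 × 95.95 / (6.022 × 10²³ × 3.167 × 10^-23) = 10.06 g/cm³.

10.1 g/cm³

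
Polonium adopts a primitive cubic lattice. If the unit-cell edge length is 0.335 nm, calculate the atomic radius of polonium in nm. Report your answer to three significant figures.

In a simple cubic lattice, atoms touch along the cell edge, so a = 2r.
r = a/2 = 0.335/2 = 0.168 nm.

0.168 nm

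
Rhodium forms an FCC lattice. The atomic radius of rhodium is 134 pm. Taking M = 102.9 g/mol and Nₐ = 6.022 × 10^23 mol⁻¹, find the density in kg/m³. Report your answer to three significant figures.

In an FCC lattice, atoms touch along the face diagonal, so √2·a = 4r, giving a = 379.0 pm = 3.790 × 10^-8 cm.
With Z = 4, ρ = Z·M/(N_A·a³) = 4 × 102.9 / (6.022 × 10²³ × 5.444 × 10^-23) = 12.55 g/cm³ = 12600 kg/m³.

12600 kg/m³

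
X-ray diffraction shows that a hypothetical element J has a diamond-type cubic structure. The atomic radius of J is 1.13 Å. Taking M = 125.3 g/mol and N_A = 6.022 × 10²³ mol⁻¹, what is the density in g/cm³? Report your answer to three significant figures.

In a diamond cubic lattice, nearest neighbors lie along the body diagonal with √3·a = 8r, giving a = 5.219 Å = 5.219 × 10^-8 cm.
With Z = 8, ρ = Z·M/(N_A·a³) = 8 × 125.3 / (6.022 × 10²³ × 1.422 × 10^-22) = 11.71 g/cm³.

11.7 g/cm³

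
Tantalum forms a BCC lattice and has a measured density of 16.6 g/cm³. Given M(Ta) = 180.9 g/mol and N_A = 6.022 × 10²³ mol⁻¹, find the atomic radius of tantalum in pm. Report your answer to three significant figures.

143 pm

For a BCC cell (Z = 2), a³ = Z·M/(N_A·ρ) = 2 × 180.9 / (6.022 × 10²³ × 16.60) = 3.619 × 10^-23 cm³, so a = 3.308 × 10^-8 cm = 330.8 pm.
Atoms touch along the body diagonal, so √3·a = 4r, so r = 0.4330 × a = 143 pm.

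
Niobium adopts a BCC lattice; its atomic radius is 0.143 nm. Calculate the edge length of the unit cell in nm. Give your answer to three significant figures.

0.330 nm

In a BCC lattice, atoms touch along the body diagonal, so √3·a = 4r.
a = 4r/√3 = 4 × 0.143 / 1.7321 = 0.330 nm.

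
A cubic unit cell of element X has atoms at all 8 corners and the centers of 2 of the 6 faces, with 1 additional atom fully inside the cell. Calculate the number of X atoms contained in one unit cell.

Corner atoms are shared by 8 cells (1/8 each), face atoms by 2 (1/2 each), interior atoms are unshared.
Net atoms = 8 × 1/8 + 2 × 1/2 + 1 = 1 + 1 + 1 = 3.

3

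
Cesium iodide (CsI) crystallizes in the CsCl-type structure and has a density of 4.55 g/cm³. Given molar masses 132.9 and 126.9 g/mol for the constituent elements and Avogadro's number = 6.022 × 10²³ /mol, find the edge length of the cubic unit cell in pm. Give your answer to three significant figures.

M(CsI) = 259.8 g/mol; Z = 1 formula unit per cell.
a³ = Z·M/(N_A·ρ) = 1 × 259.8 / (6.022 × 10²³ × 4.55) = 9.482 × 10^-23 cm³, so a = 4.560 × 10^-8 cm = 456 pm.

456 pm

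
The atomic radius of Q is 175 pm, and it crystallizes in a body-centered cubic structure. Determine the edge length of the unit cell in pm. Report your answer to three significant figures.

404 pm

In a BCC lattice, atoms touch along the body diagonal, so √3·a = 4r.
a = 4r/√3 = 4 × 175 / 1.7321 = 404 pm.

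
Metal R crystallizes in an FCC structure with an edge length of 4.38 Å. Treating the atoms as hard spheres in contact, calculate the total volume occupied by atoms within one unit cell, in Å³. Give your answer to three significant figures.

In an FCC lattice atoms touch along the face diagonal, so √2·a = 4r, so r = 0.3536a = 1.549 Å.
V_atoms = Z × (4/3)πr³ = 4 × (4/3)π × (1.549)³ = 62.2 Å³.

62.2 Å³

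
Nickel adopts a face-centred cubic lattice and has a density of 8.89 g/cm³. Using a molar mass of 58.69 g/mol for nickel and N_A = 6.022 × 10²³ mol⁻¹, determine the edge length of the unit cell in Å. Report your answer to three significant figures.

3.53 Å

With Z = 4 atoms per FCC cell, a³ = Z·M/(N_A·ρ) = 4 × 58.69 / (6.022 × 10²³ × 8.890 g/cm³) = 4.385 × 10^-23 cm³.
a = (4.385 × 10^-23)^(1/3) = 3.526 × 10^-8 cm = 3.53 Å.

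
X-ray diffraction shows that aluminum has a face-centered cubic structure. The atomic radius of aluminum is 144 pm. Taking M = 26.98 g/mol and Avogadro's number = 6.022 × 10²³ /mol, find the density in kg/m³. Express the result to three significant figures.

2650 kg/m³

In an FCC lattice, atoms touch along the face diagonal, so √2·a = 4r, giving a = 407.3 pm = 4.073 × 10^-8 cm.
With Z = 4, ρ = Z·M/(N_A·a³) = 4 × 26.98 / (6.022 × 10²³ × 6.757 × 10^-23) = 2.652 g/cm³ = 2650 kg/m³.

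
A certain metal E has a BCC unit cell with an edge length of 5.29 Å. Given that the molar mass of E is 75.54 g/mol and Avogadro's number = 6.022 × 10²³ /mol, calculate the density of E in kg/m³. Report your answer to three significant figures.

A BCC unit cell contains Z = 2 atoms.
Cell volume: a³ = (5.29 Å)³ = (5.290 × 10^-8 cm)³ = 1.480 × 10^-22 cm³.
ρ = Z·M/(N_A·a³) = 2 × 75.54 / (6.022 × 10²³ × 1.480 × 10^-22) = 1.695 g/cm³ = 1690 kg/m³.

1690 kg/m³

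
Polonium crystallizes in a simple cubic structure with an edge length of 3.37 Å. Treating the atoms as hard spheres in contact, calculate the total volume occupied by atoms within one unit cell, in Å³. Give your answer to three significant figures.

20.0 Å³

In a simple cubic lattice atoms touch along the cell edge, so a = 2r, so r = 0.5000a = 1.685 Å.
V_atoms = Z × (4/3)πr³ = 1 × (4/3)π × (1.685)³ = 20.0 Å³.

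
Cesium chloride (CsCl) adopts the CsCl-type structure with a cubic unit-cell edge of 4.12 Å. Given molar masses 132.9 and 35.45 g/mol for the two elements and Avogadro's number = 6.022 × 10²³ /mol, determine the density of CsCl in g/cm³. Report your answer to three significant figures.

4.00 g/cm³

The CsCl-type structure contains Z = 1 formula unit per cell; M(CsCl) = 132.9 + 35.45 = 168.35 g/mol.
a³ = (4.120 × 10^-8 cm)³ = 6.993 × 10^-23 cm³.
ρ = 1 × 168.35 / (6.022 × 10²³ × 6.993 × 10^-23) = 3.997 g/cm³.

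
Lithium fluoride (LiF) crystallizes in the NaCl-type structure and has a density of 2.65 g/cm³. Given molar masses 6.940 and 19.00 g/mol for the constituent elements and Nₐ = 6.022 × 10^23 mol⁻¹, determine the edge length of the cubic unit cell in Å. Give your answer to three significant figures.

M(LiF) = 25.94 g/mol; Z = 4 formula units per cell.
a³ = Z·M/(N_A·ρ) = 4 × 25.94 / (6.022 × 10²³ × 2.65) = 6.502 × 10^-23 cm³, so a = 4.021 × 10^-8 cm = 4.02 Å.

4.02 Å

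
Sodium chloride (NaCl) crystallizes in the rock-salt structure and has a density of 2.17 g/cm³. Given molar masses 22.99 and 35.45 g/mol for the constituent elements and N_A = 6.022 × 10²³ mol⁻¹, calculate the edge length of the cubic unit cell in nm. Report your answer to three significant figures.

0.563 nm

M(NaCl) = 58.44 g/mol; Z = 4 formula units per cell.
a³ = Z·M/(N_A·ρ) = 4 × 58.44 / (6.022 × 10²³ × 2.17) = 1.789 × 10^-22 cm³, so a = 5.635 × 10^-8 cm = 0.563 nm.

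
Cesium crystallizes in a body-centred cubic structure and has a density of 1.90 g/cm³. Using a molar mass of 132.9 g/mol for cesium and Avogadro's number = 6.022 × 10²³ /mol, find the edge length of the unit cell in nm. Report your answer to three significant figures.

0.615 nm

With Z = 2 atoms per BCC cell, a³ = Z·M/(N_A·ρ) = 2 × 132.9 / (6.022 × 10²³ × 1.900 g/cm³) = 2.323 × 10^-22 cm³.
a = (2.323 × 10^-22)^(1/3) = 6.147 × 10^-8 cm = 0.615 nm.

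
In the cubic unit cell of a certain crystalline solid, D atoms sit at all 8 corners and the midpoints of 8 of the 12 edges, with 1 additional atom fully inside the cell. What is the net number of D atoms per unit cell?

4

Corner atoms are shared by 8 cells (1/8 each), edge atoms by 4 (1/4 each), interior atoms are unshared.
Net atoms = 8 × 1/8 + 8 × 1/4 + 1 = 1 + 2 + 1 = 4.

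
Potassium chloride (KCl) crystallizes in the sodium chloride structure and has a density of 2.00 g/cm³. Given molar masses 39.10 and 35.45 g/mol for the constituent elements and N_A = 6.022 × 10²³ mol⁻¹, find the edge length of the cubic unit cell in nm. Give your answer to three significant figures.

M(KCl) = 74.55 g/mol; Z = 4 formula units per cell.
a³ = Z·M/(N_A·ρ) = 4 × 74.55 / (6.022 × 10²³ × 2.00) = 2.476 × 10^-22 cm³, so a = 6.279 × 10^-8 cm = 0.628 nm.

0.628 nm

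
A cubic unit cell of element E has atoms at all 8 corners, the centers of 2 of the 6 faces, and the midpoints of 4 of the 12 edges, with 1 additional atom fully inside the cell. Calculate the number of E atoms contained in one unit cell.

Corner atoms are shared by 8 cells (1/8 each), face atoms by 2 (1/2 each), edge atoms by 4 (1/4 each), interior atoms are unshared.
Net atoms = 8 × 1/8 + 2 × 1/2 + 4 × 1/4 + 1 = 1 + 1 + 1 + 1 = 4.

4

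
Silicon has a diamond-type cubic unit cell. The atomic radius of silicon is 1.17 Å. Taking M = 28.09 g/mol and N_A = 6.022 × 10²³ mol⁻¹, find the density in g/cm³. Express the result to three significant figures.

In a diamond cubic lattice, nearest neighbors lie along the body diagonal with √3·a = 8r, giving a = 5.404 Å = 5.404 × 10^-8 cm.
With Z = 8, ρ = Z·M/(N_A·a³) = 8 × 28.09 / (6.022 × 10²³ × 1.578 × 10^-22) = 2.365 g/cm³.

2.36 g/cm³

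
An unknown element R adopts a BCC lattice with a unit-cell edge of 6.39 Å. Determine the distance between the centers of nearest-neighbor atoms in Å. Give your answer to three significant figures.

In a BCC structure, atoms touch along the body diagonal, so √3·a = 4r; the nearest-neighbor distance equals 2r = 0.8660·a.
d = 0.8660 × 6.39 = 5.53 Å.

5.53 Å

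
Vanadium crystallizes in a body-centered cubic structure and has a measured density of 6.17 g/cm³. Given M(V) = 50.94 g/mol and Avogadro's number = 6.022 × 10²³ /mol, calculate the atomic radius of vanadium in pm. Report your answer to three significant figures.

131 pm

For a BCC cell (Z = 2), a³ = Z·M/(N_A·ρ) = 2 × 50.94 / (6.022 × 10²³ × 6.170) = 2.742 × 10^-23 cm³, so a = 3.015 × 10^-8 cm = 301.5 pm.
Atoms touch along the body diagonal, so √3·a = 4r, so r = 0.4330 × a = 131 pm.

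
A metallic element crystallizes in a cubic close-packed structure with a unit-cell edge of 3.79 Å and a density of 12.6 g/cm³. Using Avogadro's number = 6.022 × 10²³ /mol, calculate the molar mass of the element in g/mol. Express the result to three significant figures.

103 g/mol

An FCC cell has Z = 4 atoms; a = 3.790 × 10^-8 cm.
M = ρ·N_A·a³/Z = 12.6 × 6.022 × 10²³ × 5.444 × 10^-23 / 4 = 103 g/mol.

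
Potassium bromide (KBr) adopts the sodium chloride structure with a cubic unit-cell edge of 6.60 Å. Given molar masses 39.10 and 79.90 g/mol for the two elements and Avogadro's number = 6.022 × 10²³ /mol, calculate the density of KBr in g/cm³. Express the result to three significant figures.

The sodium chloride structure contains Z = 4 formula units per cell; M(KBr) = 39.10 + 79.90 = 119.0 g/mol.
a³ = (6.600 × 10^-8 cm)³ = 2.875 × 10^-22 cm³.
ρ = 4 × 119.0 / (6.022 × 10²³ × 2.875 × 10^-22) = 2.749 g/cm³.

2.75 g/cm³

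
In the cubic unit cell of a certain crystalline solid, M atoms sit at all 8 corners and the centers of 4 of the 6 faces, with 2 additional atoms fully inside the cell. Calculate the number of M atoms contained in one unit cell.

5

Corner atoms are shared by 8 cells (1/8 each), face atoms by 2 (1/2 each), interior atoms are unshared.
Net atoms = 8 × 1/8 + 4 × 1/2 + 2 = 1 + 2 + 2 = 5.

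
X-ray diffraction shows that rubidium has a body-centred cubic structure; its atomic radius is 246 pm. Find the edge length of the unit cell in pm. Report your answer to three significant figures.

In a BCC lattice, atoms touch along the body diagonal, so √3·a = 4r.
a = 4r/√3 = 4 × 246 / 1.7321 = 568 pm.

568 pm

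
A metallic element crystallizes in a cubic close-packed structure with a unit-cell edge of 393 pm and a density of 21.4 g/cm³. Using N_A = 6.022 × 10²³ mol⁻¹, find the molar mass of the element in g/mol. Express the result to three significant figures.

An FCC cell has Z = 4 atoms; a = 3.930 × 10^-8 cm.
M = ρ·N_A·a³/Z = 21.4 × 6.022 × 10²³ × 6.070 × 10^-23 / 4 = 196 g/mol.

196 g/mol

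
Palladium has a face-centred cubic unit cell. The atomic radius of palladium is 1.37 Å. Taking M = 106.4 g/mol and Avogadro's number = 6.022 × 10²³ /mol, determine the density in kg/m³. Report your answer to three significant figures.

12100 kg/m³

In an FCC lattice, atoms touch along the face diagonal, so √2·a = 4r, giving a = 3.875 Å = 3.875 × 10^-8 cm.
With Z = 4, ρ = Z·M/(N_A·a³) = 4 × 106.4 / (6.022 × 10²³ × 5.818 × 10^-23) = 12.15 g/cm³ = 12100 kg/m³.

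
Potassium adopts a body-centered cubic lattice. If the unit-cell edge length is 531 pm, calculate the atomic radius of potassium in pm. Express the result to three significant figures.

In a BCC lattice, atoms touch along the body diagonal, so √3·a = 4r.
r = √3·a/4 = 1.7321 × 531 / 4 = 230 pm.

230 pm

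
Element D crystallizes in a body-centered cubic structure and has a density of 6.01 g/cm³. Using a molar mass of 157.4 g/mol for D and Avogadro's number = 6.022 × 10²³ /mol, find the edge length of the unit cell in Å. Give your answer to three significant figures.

With Z = 2 atoms per BCC cell, a³ = Z·M/(N_A·ρ) = 2 × 157.4 / (6.022 × 10²³ × 6.010 g/cm³) = 8.698 × 10^-23 cm³.
a = (8.698 × 10^-23)^(1/3) = 4.431 × 10^-8 cm = 4.43 Å.

4.43 Å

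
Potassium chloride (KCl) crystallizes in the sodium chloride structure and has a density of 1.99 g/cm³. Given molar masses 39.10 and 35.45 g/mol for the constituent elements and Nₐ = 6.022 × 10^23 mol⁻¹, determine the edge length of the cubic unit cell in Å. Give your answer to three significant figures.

M(KCl) = 74.55 g/mol; Z = 4 formula units per cell.
a³ = Z·M/(N_A·ρ) = 4 × 74.55 / (6.022 × 10²³ × 1.99) = 2.488 × 10^-22 cm³, so a = 6.290 × 10^-8 cm = 6.29 Å.

6.29 Å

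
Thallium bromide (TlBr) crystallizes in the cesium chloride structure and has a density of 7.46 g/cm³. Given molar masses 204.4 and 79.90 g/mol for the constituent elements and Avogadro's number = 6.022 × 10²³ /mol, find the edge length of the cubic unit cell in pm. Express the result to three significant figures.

399 pm

M(TlBr) = 284.3 g/mol; Z = 1 formula unit per cell.
a³ = Z·M/(N_A·ρ) = 1 × 284.3 / (6.022 × 10²³ × 7.46) = 6.328 × 10^-23 cm³, so a = 3.985 × 10^-8 cm = 399 pm.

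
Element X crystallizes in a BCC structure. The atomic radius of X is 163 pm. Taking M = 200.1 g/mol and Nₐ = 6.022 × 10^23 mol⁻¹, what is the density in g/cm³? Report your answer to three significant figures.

12.5 g/cm³

In a BCC lattice, atoms touch along the body diagonal, so √3·a = 4r, giving a = 376.4 pm = 3.764 × 10^-8 cm.
With Z = 2, ρ = Z·M/(N_A·a³) = 2 × 200.1 / (6.022 × 10²³ × 5.334 × 10^-23) = 12.46 g/cm³.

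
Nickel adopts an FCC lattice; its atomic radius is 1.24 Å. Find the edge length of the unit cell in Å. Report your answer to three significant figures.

In an FCC lattice, atoms touch along the face diagonal, so √2·a = 4r.
a = 4r/√2 = 4 × 1.24 / 1.4142 = 3.51 Å.

3.51 Å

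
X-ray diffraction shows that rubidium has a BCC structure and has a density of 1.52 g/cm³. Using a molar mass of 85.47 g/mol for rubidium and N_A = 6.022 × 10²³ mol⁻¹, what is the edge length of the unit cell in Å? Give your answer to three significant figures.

With Z = 2 atoms per BCC cell, a³ = Z·M/(N_A·ρ) = 2 × 85.47 / (6.022 × 10²³ × 1.520 g/cm³) = 1.867 × 10^-22 cm³.
a = (1.867 × 10^-22)^(1/3) = 5.716 × 10^-8 cm = 5.72 Å.

5.72 Å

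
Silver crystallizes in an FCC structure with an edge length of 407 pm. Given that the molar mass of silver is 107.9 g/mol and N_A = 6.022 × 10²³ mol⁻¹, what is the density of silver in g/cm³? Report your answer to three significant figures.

An FCC unit cell contains Z = 4 atoms.
Cell volume: a³ = (407 pm)³ = (4.070 × 10^-8 cm)³ = 6.742 × 10^-23 cm³.
ρ = Z·M/(N_A·a³) = 4 × 107.9 / (6.022 × 10²³ × 6.742 × 10^-23) = 10.63 g/cm³.

10.6 g/cm³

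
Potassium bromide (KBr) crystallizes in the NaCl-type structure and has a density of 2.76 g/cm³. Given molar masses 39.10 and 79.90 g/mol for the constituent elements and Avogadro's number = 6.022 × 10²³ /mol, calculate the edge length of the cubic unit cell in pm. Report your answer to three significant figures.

659 pm

M(KBr) = 119.0 g/mol; Z = 4 formula units per cell.
a³ = Z·M/(N_A·ρ) = 4 × 119.0 / (6.022 × 10²³ × 2.76) = 2.864 × 10^-22 cm³, so a = 6.592 × 10^-8 cm = 659 pm.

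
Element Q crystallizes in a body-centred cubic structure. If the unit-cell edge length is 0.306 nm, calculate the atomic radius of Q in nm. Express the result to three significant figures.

In a BCC lattice, atoms touch along the body diagonal, so √3·a = 4r.
r = √3·a/4 = 1.7321 × 0.306 / 4 = 0.133 nm.

0.133 nm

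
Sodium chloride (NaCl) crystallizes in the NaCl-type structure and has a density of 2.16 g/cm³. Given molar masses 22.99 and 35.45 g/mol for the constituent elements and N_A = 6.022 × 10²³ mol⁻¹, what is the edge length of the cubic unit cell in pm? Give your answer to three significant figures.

M(NaCl) = 58.44 g/mol; Z = 4 formula units per cell.
a³ = Z·M/(N_A·ρ) = 4 × 58.44 / (6.022 × 10²³ × 2.16) = 1.797 × 10^-22 cm³, so a = 5.643 × 10^-8 cm = 564 pm.

564 pm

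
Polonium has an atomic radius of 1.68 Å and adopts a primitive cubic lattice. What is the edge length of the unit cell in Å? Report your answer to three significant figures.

In a simple cubic lattice, atoms touch along the cell edge, so a = 2r.
a = 2r = 2 × 1.68 = 3.36 Å.

3.36 Å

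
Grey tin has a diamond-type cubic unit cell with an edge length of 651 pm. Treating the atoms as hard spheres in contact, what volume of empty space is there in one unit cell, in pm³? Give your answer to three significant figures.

1.82 × 10^8 pm³

In a diamond cubic lattice nearest neighbors lie along the body diagonal with √3·a = 8r, so r = 0.2165a = 140.9 pm.
V_cell = a³ = 2.759 × 10^8 pm³; V_atoms = 8 × (4/3)πr³ = 9.383 × 10^7 pm³.
Empty space = 2.759 × 10^8 − 9.383 × 10^7 = 1.82 × 10^8 pm³.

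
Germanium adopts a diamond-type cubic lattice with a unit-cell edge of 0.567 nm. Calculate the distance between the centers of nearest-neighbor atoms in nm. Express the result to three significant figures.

In a diamond cubic structure, nearest neighbors lie along the body diagonal with √3·a = 8r; the nearest-neighbor distance equals 2r = 0.4330·a.
d = 0.4330 × 0.567 = 0.246 nm.

0.246 nm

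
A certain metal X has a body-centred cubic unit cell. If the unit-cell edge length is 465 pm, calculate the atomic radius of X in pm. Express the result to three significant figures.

In a BCC lattice, atoms touch along the body diagonal, so √3·a = 4r.
r = √3·a/4 = 1.7321 × 465 / 4 = 201 pm.

201 pm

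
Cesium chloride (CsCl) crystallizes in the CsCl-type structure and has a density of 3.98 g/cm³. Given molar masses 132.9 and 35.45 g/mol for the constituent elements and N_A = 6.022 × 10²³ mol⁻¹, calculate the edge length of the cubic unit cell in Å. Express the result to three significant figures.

4.13 Å

M(CsCl) = 168.35 g/mol; Z = 1 formula unit per cell.
a³ = Z·M/(N_A·ρ) = 1 × 168.35 / (6.022 × 10²³ × 3.98) = 7.024 × 10^-23 cm³, so a = 4.126 × 10^-8 cm = 4.13 Å.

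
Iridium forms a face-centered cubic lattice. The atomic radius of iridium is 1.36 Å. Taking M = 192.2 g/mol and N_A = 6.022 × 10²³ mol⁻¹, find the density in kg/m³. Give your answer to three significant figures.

In an FCC lattice, atoms touch along the face diagonal, so √2·a = 4r, giving a = 3.847 Å = 3.847 × 10^-8 cm.
With Z = 4, ρ = Z·M/(N_A·a³) = 4 × 192.2 / (6.022 × 10²³ × 5.692 × 10^-23) = 22.43 g/cm³ = 22400 kg/m³.

22400 kg/m³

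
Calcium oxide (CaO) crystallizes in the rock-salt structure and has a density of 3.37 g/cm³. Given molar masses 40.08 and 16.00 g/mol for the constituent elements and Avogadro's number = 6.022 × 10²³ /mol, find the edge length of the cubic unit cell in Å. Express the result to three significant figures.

M(CaO) = 56.08 g/mol; Z = 4 formula units per cell.
a³ = Z·M/(N_A·ρ) = 4 × 56.08 / (6.022 × 10²³ × 3.37) = 1.105 × 10^-22 cm³, so a = 4.799 × 10^-8 cm = 4.80 Å.

4.80 Å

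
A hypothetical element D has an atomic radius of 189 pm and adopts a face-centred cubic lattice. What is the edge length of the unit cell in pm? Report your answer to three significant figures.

In an FCC lattice, atoms touch along the face diagonal, so √2·a = 4r.
a = 4r/√2 = 4 × 189 / 1.4142 = 535 pm.

535 pm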